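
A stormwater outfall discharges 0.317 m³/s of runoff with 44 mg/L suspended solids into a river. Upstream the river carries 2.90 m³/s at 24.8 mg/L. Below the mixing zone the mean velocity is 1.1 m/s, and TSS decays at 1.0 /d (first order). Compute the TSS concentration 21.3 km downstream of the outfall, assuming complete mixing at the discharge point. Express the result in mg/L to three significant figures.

After complete mixing, C₀ = (0.317·44 + 2.9·24.8) / 3.217 = 26.69 mg/L.
Travel time t = 2.13e+04 m / 1.1 m/s = 1.936e+04 s = 0.2241 d.
C = 26.69·exp(−1.0·0.2241) = 26.69·0.7992 = 21.33 mg/L.

21.3 mg/L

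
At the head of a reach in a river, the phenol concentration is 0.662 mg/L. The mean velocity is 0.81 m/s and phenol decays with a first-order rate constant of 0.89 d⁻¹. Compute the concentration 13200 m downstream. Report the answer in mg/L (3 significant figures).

0.560 mg/L

Travel time t = 13200 m / 0.81 m/s = 1.32e+04/0.81 = 1.63e+04 s = 0.1886 d.
First-order decay: C = 0.662·exp(−0.89·0.1886) = 0.662·0.8455 = 0.5597 mg/L.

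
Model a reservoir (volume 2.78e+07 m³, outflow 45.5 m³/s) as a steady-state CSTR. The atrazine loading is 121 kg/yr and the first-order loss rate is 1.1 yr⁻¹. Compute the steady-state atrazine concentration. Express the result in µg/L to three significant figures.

Outflow Q = 45.5 m³/s × 3.156e+07 s/yr = 1.436e+09 m³/yr.
Steady-state CSTR mass balance: W = Q·C + k·V·C, so C = W/(Q + kV).
Q + kV = 1.436e+09 + 1.1·2.78e+07 = 1.466e+09 m³/yr.
C = 121/1.466e+09 = 8.251e-08 kg/m³ = 8.251e-05 mg/L = 0.08251 µg/L.

0.0825 µg/L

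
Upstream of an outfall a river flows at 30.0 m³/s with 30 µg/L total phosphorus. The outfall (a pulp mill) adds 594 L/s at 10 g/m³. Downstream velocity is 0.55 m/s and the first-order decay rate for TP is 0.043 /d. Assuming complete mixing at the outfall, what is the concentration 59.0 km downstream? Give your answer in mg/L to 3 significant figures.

0.212 mg/L

594 L/s = 0.594 m³/s.
30 µg/L = 0.03 mg/L.
After complete mixing, C₀ = (0.594·10 + 30·0.03) / 30.59 = 0.2236 mg/L.
Travel time t = 5.9e+04 m / 0.55 m/s = 1.073e+05 s = 1.242 d.
C = 0.2236·exp(−0.043·1.242) = 0.2236·0.948 = 0.212 mg/L.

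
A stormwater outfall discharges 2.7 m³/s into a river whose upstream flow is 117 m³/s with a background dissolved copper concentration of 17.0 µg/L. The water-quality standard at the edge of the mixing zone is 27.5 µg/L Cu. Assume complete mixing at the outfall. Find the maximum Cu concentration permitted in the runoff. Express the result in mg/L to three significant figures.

17.0 µg/L = 0.017 mg/L.
27.5 µg/L = 0.0275 mg/L.
Mass balance: 0.0275·119.7 = 2.7·Cₑ + 117·0.017.
Cₑ = (3.292 − 1.989) / 2.7 = 0.4825 mg/L.

0.482 mg/L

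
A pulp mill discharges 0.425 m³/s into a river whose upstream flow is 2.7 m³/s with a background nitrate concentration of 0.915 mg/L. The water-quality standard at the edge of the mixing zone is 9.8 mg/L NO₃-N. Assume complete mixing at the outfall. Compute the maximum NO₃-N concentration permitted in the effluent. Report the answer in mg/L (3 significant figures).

Mass balance: 9.8·3.125 = 0.425·Cₑ + 2.7·0.915.
Cₑ = (30.63 − 2.471) / 0.425 = 66.25 mg/L.

66.2 mg/L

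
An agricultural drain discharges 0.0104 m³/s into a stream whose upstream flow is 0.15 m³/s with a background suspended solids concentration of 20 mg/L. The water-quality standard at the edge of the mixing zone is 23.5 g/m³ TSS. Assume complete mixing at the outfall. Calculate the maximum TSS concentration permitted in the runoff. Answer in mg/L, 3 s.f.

Mass balance: 23.5·0.1604 = 0.0104·Cₑ + 0.15·20.
Cₑ = (3.769 − 3) / 0.0104 = 73.98 mg/L.

74.0 mg/L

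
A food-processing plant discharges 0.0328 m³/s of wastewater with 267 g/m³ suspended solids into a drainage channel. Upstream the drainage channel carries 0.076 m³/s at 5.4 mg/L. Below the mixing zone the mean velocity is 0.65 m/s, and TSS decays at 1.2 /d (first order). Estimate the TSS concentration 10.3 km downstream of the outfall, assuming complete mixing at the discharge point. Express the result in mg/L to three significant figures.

After complete mixing, C₀ = (0.0328·267 + 0.076·5.4) / 0.1088 = 84.26 mg/L.
Travel time t = 1.03e+04 m / 0.65 m/s = 1.585e+04 s = 0.1834 d.
C = 84.26·exp(−1.2·0.1834) = 84.26·0.8025 = 67.62 mg/L.

67.6 mg/L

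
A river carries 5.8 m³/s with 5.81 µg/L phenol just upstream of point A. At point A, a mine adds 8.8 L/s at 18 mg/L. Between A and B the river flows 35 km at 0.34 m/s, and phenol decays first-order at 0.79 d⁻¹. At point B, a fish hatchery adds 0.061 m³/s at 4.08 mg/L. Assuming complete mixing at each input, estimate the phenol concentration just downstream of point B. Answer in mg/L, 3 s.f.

0.0552 mg/L

5.81 µg/L = 0.00581 mg/L.
8.8 L/s = 0.0088 m³/s.
After input A: C = (5.8·0.00581 + 0.0088·18) / 5.809 = 0.03307 mg/L.
Over the 35 km reach to input B (t = 1.029e+05 s = 1.191 d), decay gives C = 0.03307·exp(−0.79·1.191) = 0.0129 mg/L.
After input B: C = (5.809·0.0129 + 0.061·4.08) / 5.87 = 0.05517 mg/L.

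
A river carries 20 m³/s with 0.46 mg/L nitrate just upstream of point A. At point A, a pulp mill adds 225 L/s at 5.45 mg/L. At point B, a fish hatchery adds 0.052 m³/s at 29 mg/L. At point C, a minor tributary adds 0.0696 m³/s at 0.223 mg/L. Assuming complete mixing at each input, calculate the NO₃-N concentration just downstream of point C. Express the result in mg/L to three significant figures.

225 L/s = 0.225 m³/s.
After input A: C = (20·0.46 + 0.225·5.45) / 20.23 = 0.5155 mg/L.
After input B: C = (20.23·0.5155 + 0.052·29) / 20.28 = 0.5886 mg/L.
After input C: C = (20.28·0.5886 + 0.0696·0.223) / 20.35 = 0.5873 mg/L.

0.587 mg/L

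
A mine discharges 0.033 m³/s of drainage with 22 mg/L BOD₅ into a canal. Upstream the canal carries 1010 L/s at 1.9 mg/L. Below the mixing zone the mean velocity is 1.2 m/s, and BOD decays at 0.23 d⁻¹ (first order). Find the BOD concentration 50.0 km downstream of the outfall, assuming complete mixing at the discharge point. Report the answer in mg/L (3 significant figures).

1010 L/s = 1.01 m³/s.
After complete mixing, C₀ = (0.033·22 + 1.01·1.9) / 1.043 = 2.536 mg/L.
Travel time t = 5e+04 m / 1.2 m/s = 4.167e+04 s = 0.4823 d.
C = 2.536·exp(−0.23·0.4823) = 2.536·0.895 = 2.27 mg/L.

2.27 mg/L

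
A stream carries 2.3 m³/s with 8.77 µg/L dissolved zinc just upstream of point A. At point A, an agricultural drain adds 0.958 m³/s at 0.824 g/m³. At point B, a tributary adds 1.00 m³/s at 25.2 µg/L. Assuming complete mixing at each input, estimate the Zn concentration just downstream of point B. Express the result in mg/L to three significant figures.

0.196 mg/L

8.77 µg/L = 0.00877 mg/L.
After input A: C = (2.3·0.00877 + 0.958·0.824) / 3.258 = 0.2485 mg/L.
25.2 µg/L = 0.0252 mg/L.
After input B: C = (3.258·0.2485 + 1·0.0252) / 4.258 = 0.196 mg/L.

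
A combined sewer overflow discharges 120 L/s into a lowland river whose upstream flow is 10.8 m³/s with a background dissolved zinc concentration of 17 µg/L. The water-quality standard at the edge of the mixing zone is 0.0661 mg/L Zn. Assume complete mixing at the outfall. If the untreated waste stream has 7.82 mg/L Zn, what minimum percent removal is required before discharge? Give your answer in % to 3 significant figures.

120 L/s = 0.12 m³/s.
17 µg/L = 0.017 mg/L.
Mass balance: 0.0661·10.92 = 0.12·Cₑ + 10.8·0.017.
Cₑ = (0.7218 − 0.1836) / 0.12 = 4.485 mg/L.
Required removal = 1 − 4.485/7.82 = 42.65 %.

42.6 %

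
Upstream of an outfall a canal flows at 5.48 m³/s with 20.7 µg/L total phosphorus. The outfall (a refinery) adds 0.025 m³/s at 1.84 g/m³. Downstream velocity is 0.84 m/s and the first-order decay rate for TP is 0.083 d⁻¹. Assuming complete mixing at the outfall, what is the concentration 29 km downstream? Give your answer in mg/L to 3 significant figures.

20.7 µg/L = 0.0207 mg/L.
After complete mixing, C₀ = (0.025·1.84 + 5.48·0.0207) / 5.505 = 0.02896 mg/L.
Travel time t = 2.9e+04 m / 0.84 m/s = 3.452e+04 s = 0.3996 d.
C = 0.02896·exp(−0.083·0.3996) = 0.02896·0.9674 = 0.02802 mg/L.

0.0280 mg/L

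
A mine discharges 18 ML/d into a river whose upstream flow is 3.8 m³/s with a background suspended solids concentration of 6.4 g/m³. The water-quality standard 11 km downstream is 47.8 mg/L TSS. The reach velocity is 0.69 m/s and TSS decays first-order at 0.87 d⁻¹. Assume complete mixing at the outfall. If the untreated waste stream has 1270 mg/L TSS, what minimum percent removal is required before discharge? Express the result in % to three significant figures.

18 ML/d = 0.2083 m³/s.
Travel time to the compliance point: t = 1.1e+04/0.69 = 1.594e+04 s = 0.1845 d; decay factor exp(−0.87·0.1845) = 0.8517.
So the concentration just after mixing may be at most 47.8/0.8517 = 56.12 mg/L.
Mass balance: 56.12·4.008 = 0.2083·Cₑ + 3.8·6.4.
Cₑ = (225 − 24.32) / 0.2083 = 963.1 mg/L.
Required removal = 1 − 963.1/1270 = 24.17 %.

24.2 %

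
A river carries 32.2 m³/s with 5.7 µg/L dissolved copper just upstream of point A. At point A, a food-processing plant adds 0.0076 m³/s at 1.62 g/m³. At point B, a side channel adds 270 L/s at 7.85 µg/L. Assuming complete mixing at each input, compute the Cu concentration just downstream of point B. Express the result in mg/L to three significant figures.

5.7 µg/L = 0.0057 mg/L.
After input A: C = (32.2·0.0057 + 0.0076·1.62) / 32.21 = 0.006081 mg/L.
270 L/s = 0.27 m³/s.
7.85 µg/L = 0.00785 mg/L.
After input B: C = (32.21·0.006081 + 0.27·0.00785) / 32.48 = 0.006096 mg/L.

0.00610 mg/L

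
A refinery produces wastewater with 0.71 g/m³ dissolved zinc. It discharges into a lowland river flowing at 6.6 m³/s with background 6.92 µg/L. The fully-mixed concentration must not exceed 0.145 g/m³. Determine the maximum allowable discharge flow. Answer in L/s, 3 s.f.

1610 L/s

6.92 µg/L = 0.00692 mg/L.
Mass balance at complete mixing: C_std·(Q_w + Q_r) = Q_w·C_e + Q_r·C_b.
Rearranging, Q_w = Q_r·(C_std − C_b)/(C_e − C_std) = 6.6·(0.145 − 0.00692) / (0.71 − 0.145) = 1.613 m³/s.
= 1613 L/s.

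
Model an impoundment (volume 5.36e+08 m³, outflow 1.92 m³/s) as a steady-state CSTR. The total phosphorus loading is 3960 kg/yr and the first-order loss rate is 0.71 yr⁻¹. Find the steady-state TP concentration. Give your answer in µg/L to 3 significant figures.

8.98 µg/L

Outflow Q = 1.92 m³/s × 3.156e+07 s/yr = 6.059e+07 m³/yr.
Steady-state CSTR mass balance: W = Q·C + k·V·C, so C = W/(Q + kV).
Q + kV = 6.059e+07 + 0.71·5.36e+08 = 4.412e+08 m³/yr.
C = 3960/4.412e+08 = 8.977e-06 kg/m³ = 0.008977 mg/L = 8.977 µg/L.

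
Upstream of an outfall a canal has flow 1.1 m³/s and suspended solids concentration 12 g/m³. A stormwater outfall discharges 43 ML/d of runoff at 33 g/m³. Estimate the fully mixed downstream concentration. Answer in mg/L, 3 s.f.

43 ML/d = 0.4977 m³/s.
Conservation of mass across the mixing zone: C = (0.4977·33 + 1.1·12) / (0.4977 + 1.1) = 29.62/1.598 = 18.54 mg/L.

18.5 mg/L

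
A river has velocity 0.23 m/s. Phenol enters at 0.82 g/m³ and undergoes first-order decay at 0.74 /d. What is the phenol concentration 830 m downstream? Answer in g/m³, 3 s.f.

0.795 g/m³

Travel time t = 830 m / 0.23 m/s = 830/0.23 = 3609 s = 0.04177 d.
First-order decay: C = 0.82·exp(−0.74·0.04177) = 0.82·0.9696 = 0.795 g/m³.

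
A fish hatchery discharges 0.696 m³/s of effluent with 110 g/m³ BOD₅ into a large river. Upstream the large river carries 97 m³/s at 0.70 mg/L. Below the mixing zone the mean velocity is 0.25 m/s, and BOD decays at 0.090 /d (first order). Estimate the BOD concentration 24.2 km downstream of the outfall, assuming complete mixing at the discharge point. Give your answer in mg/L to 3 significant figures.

1.34 mg/L

After complete mixing, C₀ = (0.696·110 + 97·0.7) / 97.7 = 1.479 mg/L.
Travel time t = 2.42e+04 m / 0.25 m/s = 9.68e+04 s = 1.12 d.
C = 1.479·exp(−0.090·1.12) = 1.479·0.9041 = 1.337 mg/L.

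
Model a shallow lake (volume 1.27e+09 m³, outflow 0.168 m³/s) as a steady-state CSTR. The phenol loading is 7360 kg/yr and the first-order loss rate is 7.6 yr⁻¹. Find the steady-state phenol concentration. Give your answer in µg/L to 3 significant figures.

Outflow Q = 0.168 m³/s × 3.156e+07 s/yr = 5.302e+06 m³/yr.
Steady-state CSTR mass balance: W = Q·C + k·V·C, so C = W/(Q + kV).
Q + kV = 5.302e+06 + 7.6·1.27e+09 = 9.657e+09 m³/yr.
C = 7360/9.657e+09 = 7.621e-07 kg/m³ = 0.0007621 mg/L = 0.7621 µg/L.

0.762 µg/L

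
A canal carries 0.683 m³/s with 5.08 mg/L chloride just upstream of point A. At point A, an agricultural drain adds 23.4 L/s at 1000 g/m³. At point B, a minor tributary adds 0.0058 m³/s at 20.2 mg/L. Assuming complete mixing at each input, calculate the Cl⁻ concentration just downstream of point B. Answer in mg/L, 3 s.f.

37.9 mg/L

23.4 L/s = 0.0234 m³/s.
After input A: C = (0.683·5.08 + 0.0234·1000) / 0.7064 = 38.04 mg/L.
After input B: C = (0.7064·38.04 + 0.0058·20.2) / 0.7122 = 37.89 mg/L.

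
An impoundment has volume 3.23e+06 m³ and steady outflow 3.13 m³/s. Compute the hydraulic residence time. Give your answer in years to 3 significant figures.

Q = 3.13 m³/s × 3.156e+07 s/yr = 9.878e+07 m³/yr.
Hydraulic residence time τ = V/Q = 3.23e+06/9.878e+07 = 0.0327 yr.

0.0327 yr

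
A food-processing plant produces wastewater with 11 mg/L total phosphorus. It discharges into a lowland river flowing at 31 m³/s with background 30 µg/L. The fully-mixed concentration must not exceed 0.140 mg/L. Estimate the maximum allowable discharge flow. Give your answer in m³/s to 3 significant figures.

30 µg/L = 0.03 mg/L.
Mass balance at complete mixing: C_std·(Q_w + Q_r) = Q_w·C_e + Q_r·C_b.
Rearranging, Q_w = Q_r·(C_std − C_b)/(C_e − C_std) = 31·(0.14 − 0.03) / (11 − 0.14) = 0.314 m³/s.

0.314 m³/s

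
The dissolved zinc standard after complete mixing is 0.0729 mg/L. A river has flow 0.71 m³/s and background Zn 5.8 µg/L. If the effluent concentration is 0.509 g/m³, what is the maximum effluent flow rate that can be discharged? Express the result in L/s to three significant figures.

109 L/s

5.8 µg/L = 0.0058 mg/L.
Mass balance at complete mixing: C_std·(Q_w + Q_r) = Q_w·C_e + Q_r·C_b.
Rearranging, Q_w = Q_r·(C_std − C_b)/(C_e − C_std) = 0.71·(0.0729 − 0.0058) / (0.509 − 0.0729) = 0.1092 m³/s.
= 109.2 L/s.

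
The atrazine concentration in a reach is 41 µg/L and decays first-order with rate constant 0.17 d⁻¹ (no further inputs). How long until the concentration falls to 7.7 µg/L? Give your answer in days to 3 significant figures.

9.84 d

t = ln(C₀/C)/k = ln(41/7.7)/0.17 = 1.672/0.17 = 9.837 d.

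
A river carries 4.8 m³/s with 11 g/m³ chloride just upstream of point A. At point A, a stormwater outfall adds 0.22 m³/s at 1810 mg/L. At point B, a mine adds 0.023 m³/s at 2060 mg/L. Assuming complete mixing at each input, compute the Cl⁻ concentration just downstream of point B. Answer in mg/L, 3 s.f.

After input A: C = (4.8·11 + 0.22·1810) / 5.02 = 89.84 mg/L.
After input B: C = (5.02·89.84 + 0.023·2060) / 5.043 = 98.83 mg/L.

98.8 mg/L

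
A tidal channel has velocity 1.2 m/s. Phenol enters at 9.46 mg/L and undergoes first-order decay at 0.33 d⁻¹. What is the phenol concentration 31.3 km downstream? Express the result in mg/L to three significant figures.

Travel time t = 31.3 km / 1.2 m/s = 3.13e+04/1.2 = 2.608e+04 s = 0.3019 d.
First-order decay: C = 9.46·exp(−0.33·0.3019) = 9.46·0.9052 = 8.563 mg/L.

8.56 mg/L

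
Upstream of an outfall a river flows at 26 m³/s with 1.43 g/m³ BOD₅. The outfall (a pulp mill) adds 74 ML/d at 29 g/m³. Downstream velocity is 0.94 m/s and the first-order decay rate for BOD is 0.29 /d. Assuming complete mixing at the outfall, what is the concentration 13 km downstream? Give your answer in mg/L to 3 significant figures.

74 ML/d = 0.8565 m³/s.
After complete mixing, C₀ = (0.8565·29 + 26·1.43) / 26.86 = 2.309 mg/L.
Travel time t = 1.3e+04 m / 0.94 m/s = 1.383e+04 s = 0.1601 d.
C = 2.309·exp(−0.29·0.1601) = 2.309·0.9546 = 2.204 mg/L.

2.20 mg/L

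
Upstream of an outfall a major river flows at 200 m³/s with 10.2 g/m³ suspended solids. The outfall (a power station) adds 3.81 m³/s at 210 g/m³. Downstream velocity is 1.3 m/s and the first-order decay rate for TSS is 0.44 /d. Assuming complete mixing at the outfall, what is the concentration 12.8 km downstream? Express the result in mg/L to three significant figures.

13.3 mg/L

After complete mixing, C₀ = (3.81·210 + 200·10.2) / 203.8 = 13.94 mg/L.
Travel time t = 1.28e+04 m / 1.3 m/s = 9846 s = 0.114 d.
C = 13.94·exp(−0.44·0.114) = 13.94·0.9511 = 13.25 mg/L.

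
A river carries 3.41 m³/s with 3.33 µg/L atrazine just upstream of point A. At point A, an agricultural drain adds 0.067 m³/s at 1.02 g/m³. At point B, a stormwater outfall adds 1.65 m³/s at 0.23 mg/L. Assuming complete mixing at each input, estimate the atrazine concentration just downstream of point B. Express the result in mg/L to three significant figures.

0.0896 mg/L

3.33 µg/L = 0.00333 mg/L.
After input A: C = (3.41·0.00333 + 0.067·1.02) / 3.477 = 0.02292 mg/L.
After input B: C = (3.477·0.02292 + 1.65·0.23) / 5.127 = 0.08956 mg/L.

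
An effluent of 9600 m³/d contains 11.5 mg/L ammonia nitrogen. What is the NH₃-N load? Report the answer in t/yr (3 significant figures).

9600 m³/d = 0.1111 m³/s.
Mass flux = Q·C = 0.1111 m³/s × 11.5 g/m³ = 1.278 g/s.
= 1.278 g/s × 31.56 = 40.32 t/yr.

40.3 t/yr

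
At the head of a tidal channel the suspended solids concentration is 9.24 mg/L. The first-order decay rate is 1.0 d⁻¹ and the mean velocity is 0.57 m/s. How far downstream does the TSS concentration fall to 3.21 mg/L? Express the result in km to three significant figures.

52.1 km

From C = C₀·e^(−kt), t = ln(C₀/C)/k = ln(9.24/3.21)/1.0 = 1.057/1.0 = 1.057 d.
Distance = v·t = 0.57 m/s × 9.135e+04 s = 5.207e+04 m = 52.07 km.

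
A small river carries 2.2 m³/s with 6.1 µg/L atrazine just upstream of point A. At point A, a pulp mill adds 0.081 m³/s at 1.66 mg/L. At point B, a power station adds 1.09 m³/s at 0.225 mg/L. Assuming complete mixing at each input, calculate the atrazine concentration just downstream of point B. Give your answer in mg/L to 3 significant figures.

6.1 µg/L = 0.0061 mg/L.
After input A: C = (2.2·0.0061 + 0.081·1.66) / 2.281 = 0.06483 mg/L.
After input B: C = (2.281·0.06483 + 1.09·0.225) / 3.371 = 0.1166 mg/L.

0.117 mg/L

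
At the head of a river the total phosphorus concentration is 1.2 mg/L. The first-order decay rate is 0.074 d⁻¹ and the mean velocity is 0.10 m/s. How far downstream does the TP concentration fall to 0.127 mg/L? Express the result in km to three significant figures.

262 km

From C = C₀·e^(−kt), t = ln(C₀/C)/k = ln(1.2/0.127)/0.074 = 2.246/0.074 = 30.35 d.
Distance = v·t = 0.10 m/s × 2.622e+06 s = 2.622e+05 m = 262.2 km.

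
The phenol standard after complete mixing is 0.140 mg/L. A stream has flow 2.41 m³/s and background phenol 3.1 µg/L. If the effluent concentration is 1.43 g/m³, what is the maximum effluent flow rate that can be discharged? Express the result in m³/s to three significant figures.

0.256 m³/s

3.1 µg/L = 0.0031 mg/L.
Mass balance at complete mixing: C_std·(Q_w + Q_r) = Q_w·C_e + Q_r·C_b.
Rearranging, Q_w = Q_r·(C_std − C_b)/(C_e − C_std) = 2.41·(0.14 − 0.0031) / (1.43 − 0.14) = 0.2558 m³/s.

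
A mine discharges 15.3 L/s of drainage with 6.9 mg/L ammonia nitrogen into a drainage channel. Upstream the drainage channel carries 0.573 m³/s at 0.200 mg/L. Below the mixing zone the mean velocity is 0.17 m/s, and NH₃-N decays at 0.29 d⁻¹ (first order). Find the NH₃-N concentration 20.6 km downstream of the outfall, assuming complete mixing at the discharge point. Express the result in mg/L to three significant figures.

0.249 mg/L

15.3 L/s = 0.0153 m³/s.
After complete mixing, C₀ = (0.0153·6.9 + 0.573·0.2) / 0.5883 = 0.3742 mg/L.
Travel time t = 2.06e+04 m / 0.17 m/s = 1.212e+05 s = 1.403 d.
C = 0.3742·exp(−0.29·1.403) = 0.3742·0.6658 = 0.2492 mg/L.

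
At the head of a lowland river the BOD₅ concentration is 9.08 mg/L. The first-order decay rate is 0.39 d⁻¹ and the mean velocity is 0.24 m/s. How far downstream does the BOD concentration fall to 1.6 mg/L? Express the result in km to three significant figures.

92.3 km

From C = C₀·e^(−kt), t = ln(C₀/C)/k = ln(9.08/1.6)/0.39 = 1.736/0.39 = 4.451 d.
Distance = v·t = 0.24 m/s × 3.846e+05 s = 9.231e+04 m = 92.31 km.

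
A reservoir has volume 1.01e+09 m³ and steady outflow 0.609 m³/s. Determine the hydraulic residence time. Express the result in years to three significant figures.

52.6 yr

Q = 0.609 m³/s × 3.156e+07 s/yr = 1.922e+07 m³/yr.
Hydraulic residence time τ = V/Q = 1.01e+09/1.922e+07 = 52.55 yr.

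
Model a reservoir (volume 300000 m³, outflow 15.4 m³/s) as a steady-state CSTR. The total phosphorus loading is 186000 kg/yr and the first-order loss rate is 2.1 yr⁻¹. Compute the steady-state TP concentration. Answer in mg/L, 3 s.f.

Outflow Q = 15.4 m³/s × 3.156e+07 s/yr = 4.86e+08 m³/yr.
Steady-state CSTR mass balance: W = Q·C + k·V·C, so C = W/(Q + kV).
Q + kV = 4.86e+08 + 2.1·300000 = 4.866e+08 m³/yr.
C = 186000/4.866e+08 = 0.0003822 kg/m³ = 0.3822 mg/L.

0.382 mg/L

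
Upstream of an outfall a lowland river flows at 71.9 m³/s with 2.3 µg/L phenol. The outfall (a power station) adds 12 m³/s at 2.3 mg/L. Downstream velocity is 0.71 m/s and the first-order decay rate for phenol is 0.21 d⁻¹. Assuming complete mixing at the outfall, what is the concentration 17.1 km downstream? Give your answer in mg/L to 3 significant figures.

2.3 µg/L = 0.0023 mg/L.
After complete mixing, C₀ = (12·2.3 + 71.9·0.0023) / 83.9 = 0.3309 mg/L.
Travel time t = 1.71e+04 m / 0.71 m/s = 2.408e+04 s = 0.2788 d.
C = 0.3309·exp(−0.21·0.2788) = 0.3309·0.9431 = 0.3121 mg/L.

0.312 mg/L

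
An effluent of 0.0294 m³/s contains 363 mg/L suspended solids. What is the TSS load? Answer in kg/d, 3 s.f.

Mass flux = Q·C = 0.0294 m³/s × 363 g/m³ = 10.67 g/s.
= 10.67 g/s × 86.4 = 922.1 kg/d.

922 kg/d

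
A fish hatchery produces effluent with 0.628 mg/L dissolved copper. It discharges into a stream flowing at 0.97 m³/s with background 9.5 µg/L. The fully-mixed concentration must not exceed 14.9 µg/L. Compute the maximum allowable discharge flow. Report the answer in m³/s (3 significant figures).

0.00854 m³/s

9.5 µg/L = 0.0095 mg/L.
14.9 µg/L = 0.0149 mg/L.
Mass balance at complete mixing: C_std·(Q_w + Q_r) = Q_w·C_e + Q_r·C_b.
Rearranging, Q_w = Q_r·(C_std − C_b)/(C_e − C_std) = 0.97·(0.0149 − 0.0095) / (0.628 − 0.0149) = 0.008543 m³/s.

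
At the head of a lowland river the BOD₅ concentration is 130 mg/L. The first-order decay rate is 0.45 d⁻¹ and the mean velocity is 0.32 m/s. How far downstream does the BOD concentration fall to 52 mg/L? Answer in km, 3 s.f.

56.3 km

From C = C₀·e^(−kt), t = ln(C₀/C)/k = ln(130/52)/0.45 = 0.9163/0.45 = 2.036 d.
Distance = v·t = 0.32 m/s × 1.759e+05 s = 5.63e+04 m = 56.3 km.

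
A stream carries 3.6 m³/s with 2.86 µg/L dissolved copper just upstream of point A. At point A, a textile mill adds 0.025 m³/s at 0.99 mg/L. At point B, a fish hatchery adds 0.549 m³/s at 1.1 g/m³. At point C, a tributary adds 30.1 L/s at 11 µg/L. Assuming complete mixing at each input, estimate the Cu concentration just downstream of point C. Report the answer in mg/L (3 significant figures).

2.86 µg/L = 0.00286 mg/L.
After input A: C = (3.6·0.00286 + 0.025·0.99) / 3.625 = 0.009668 mg/L.
After input B: C = (3.625·0.009668 + 0.549·1.1) / 4.174 = 0.1531 mg/L.
30.1 L/s = 0.0301 m³/s.
11 µg/L = 0.011 mg/L.
After input C: C = (4.174·0.1531 + 0.0301·0.011) / 4.204 = 0.1521 mg/L.

0.152 mg/L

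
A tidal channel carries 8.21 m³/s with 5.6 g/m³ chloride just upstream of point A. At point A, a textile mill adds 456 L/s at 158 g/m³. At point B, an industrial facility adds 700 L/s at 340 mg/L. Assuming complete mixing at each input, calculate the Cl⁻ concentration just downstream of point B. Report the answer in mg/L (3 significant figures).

456 L/s = 0.456 m³/s.
After input A: C = (8.21·5.6 + 0.456·158) / 8.666 = 13.62 mg/L.
700 L/s = 0.7 m³/s.
After input B: C = (8.666·13.62 + 0.7·340) / 9.366 = 38.01 mg/L.

38.0 mg/L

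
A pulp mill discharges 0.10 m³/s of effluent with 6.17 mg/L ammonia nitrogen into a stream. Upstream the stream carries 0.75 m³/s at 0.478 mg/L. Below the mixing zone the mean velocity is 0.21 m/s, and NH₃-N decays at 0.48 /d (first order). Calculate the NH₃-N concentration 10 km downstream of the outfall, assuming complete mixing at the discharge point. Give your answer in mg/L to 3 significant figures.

0.881 mg/L

After complete mixing, C₀ = (0.1·6.17 + 0.75·0.478) / 0.85 = 1.148 mg/L.
Travel time t = 1e+04 m / 0.21 m/s = 4.762e+04 s = 0.5511 d.
C = 1.148·exp(−0.48·0.5511) = 1.148·0.7676 = 0.8809 mg/L.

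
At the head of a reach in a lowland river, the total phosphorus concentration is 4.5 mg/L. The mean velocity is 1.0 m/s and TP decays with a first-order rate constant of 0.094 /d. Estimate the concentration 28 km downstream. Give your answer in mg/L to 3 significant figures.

4.36 mg/L

Travel time t = 28 km / 1.0 m/s = 2.8e+04/1.0 = 2.8e+04 s = 0.3241 d.
First-order decay: C = 4.5·exp(−0.094·0.3241) = 4.5·0.97 = 4.365 mg/L.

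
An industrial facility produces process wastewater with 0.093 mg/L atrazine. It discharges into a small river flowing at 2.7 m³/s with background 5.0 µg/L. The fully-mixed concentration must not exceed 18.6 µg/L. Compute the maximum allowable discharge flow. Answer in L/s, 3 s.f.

494 L/s

5.0 µg/L = 0.005 mg/L.
18.6 µg/L = 0.0186 mg/L.
Mass balance at complete mixing: C_std·(Q_w + Q_r) = Q_w·C_e + Q_r·C_b.
Rearranging, Q_w = Q_r·(C_std − C_b)/(C_e − C_std) = 2.7·(0.0186 − 0.005) / (0.093 − 0.0186) = 0.4935 m³/s.
= 493.5 L/s.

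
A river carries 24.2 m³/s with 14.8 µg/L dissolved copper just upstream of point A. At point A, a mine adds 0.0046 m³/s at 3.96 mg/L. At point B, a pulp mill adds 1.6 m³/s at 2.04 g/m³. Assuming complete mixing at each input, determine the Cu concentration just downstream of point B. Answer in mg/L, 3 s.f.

0.141 mg/L

14.8 µg/L = 0.0148 mg/L.
After input A: C = (24.2·0.0148 + 0.0046·3.96) / 24.2 = 0.01555 mg/L.
After input B: C = (24.2·0.01555 + 1.6·2.04) / 25.8 = 0.1411 mg/L.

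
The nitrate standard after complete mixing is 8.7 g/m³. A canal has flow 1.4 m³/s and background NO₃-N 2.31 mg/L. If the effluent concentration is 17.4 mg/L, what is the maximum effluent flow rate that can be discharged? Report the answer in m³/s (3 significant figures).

1.03 m³/s

Mass balance at complete mixing: C_std·(Q_w + Q_r) = Q_w·C_e + Q_r·C_b.
Rearranging, Q_w = Q_r·(C_std − C_b)/(C_e − C_std) = 1.4·(8.7 − 2.31) / (17.4 − 8.7) = 1.028 m³/s.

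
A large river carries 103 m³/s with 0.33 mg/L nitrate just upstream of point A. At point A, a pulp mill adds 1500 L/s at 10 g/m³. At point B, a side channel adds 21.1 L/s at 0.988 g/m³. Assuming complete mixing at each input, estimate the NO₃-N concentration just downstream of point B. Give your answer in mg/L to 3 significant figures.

1500 L/s = 1.5 m³/s.
After input A: C = (103·0.33 + 1.5·10) / 104.5 = 0.4688 mg/L.
21.1 L/s = 0.0211 m³/s.
After input B: C = (104.5·0.4688 + 0.0211·0.988) / 104.5 = 0.4689 mg/L.

0.469 mg/L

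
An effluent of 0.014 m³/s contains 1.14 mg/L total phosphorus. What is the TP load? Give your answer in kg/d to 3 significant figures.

Mass flux = Q·C = 0.014 m³/s × 1.14 g/m³ = 0.01596 g/s.
= 0.01596 g/s × 86.4 = 1.379 kg/d.

1.38 kg/d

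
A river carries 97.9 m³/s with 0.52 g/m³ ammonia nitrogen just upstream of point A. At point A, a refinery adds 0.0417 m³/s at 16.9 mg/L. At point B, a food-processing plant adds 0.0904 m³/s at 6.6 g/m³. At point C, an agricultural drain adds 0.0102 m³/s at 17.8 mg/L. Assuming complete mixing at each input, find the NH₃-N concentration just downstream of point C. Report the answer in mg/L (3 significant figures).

0.534 mg/L

After input A: C = (97.9·0.52 + 0.0417·16.9) / 97.94 = 0.527 mg/L.
After input B: C = (97.94·0.527 + 0.0904·6.6) / 98.03 = 0.5326 mg/L.
After input C: C = (98.03·0.5326 + 0.0102·17.8) / 98.04 = 0.5344 mg/L.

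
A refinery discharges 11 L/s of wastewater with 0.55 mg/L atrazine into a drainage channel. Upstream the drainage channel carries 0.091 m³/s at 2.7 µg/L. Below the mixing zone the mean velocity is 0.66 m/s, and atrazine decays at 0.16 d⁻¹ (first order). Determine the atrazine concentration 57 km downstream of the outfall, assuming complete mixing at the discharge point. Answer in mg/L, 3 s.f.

0.0526 mg/L

11 L/s = 0.011 m³/s.
2.7 µg/L = 0.0027 mg/L.
After complete mixing, C₀ = (0.011·0.55 + 0.091·0.0027) / 0.102 = 0.06172 mg/L.
Travel time t = 5.7e+04 m / 0.66 m/s = 8.636e+04 s = 0.9996 d.
C = 0.06172·exp(−0.16·0.9996) = 0.06172·0.8522 = 0.0526 mg/L.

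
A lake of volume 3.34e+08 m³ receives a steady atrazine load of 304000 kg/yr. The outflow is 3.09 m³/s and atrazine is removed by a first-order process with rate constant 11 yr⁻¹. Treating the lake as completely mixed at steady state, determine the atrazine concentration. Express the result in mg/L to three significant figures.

0.0806 mg/L

Outflow Q = 3.09 m³/s × 3.156e+07 s/yr = 9.751e+07 m³/yr.
Steady-state CSTR mass balance: W = Q·C + k·V·C, so C = W/(Q + kV).
Q + kV = 9.751e+07 + 11·3.34e+08 = 3.772e+09 m³/yr.
C = 304000/3.772e+09 = 8.06e-05 kg/m³ = 0.0806 mg/L.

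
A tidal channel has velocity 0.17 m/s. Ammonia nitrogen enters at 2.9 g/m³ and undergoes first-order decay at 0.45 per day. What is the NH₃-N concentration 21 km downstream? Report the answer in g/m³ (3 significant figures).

1.52 g/m³

Travel time t = 21 km / 0.17 m/s = 2.1e+04/0.17 = 1.235e+05 s = 1.43 d.
First-order decay: C = 2.9·exp(−0.45·1.43) = 2.9·0.5255 = 1.524 g/m³.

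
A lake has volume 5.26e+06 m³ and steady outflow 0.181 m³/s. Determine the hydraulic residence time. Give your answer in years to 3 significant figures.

0.921 yr

Q = 0.181 m³/s × 3.156e+07 s/yr = 5.712e+06 m³/yr.
Hydraulic residence time τ = V/Q = 5.26e+06/5.712e+06 = 0.9209 yr.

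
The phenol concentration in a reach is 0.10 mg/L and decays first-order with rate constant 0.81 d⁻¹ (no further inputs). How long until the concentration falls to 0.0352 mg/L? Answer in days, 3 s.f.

t = ln(C₀/C)/k = ln(0.10/0.0352)/0.81 = 1.044/0.81 = 1.289 d.

1.29 d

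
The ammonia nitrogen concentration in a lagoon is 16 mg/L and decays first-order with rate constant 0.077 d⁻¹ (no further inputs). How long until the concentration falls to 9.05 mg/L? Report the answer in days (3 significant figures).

t = ln(C₀/C)/k = ln(16/9.05)/0.077 = 0.5698/0.077 = 7.4 d.

7.40 d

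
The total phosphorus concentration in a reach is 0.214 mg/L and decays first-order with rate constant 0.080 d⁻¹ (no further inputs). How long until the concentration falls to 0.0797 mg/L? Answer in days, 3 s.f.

t = ln(C₀/C)/k = ln(0.214/0.0797)/0.080 = 0.9877/0.080 = 12.35 d.

12.3 d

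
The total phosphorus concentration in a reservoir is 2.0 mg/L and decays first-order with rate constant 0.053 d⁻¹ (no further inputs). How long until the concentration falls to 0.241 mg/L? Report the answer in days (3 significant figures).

39.9 d

t = ln(C₀/C)/k = ln(2.0/0.241)/0.053 = 2.116/0.053 = 39.93 d.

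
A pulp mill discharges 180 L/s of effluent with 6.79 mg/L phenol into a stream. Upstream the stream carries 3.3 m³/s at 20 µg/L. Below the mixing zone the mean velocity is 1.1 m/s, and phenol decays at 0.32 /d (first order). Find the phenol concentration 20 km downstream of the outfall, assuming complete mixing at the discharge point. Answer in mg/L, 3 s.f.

0.346 mg/L

180 L/s = 0.18 m³/s.
20 µg/L = 0.02 mg/L.
After complete mixing, C₀ = (0.18·6.79 + 3.3·0.02) / 3.48 = 0.3702 mg/L.
Travel time t = 2e+04 m / 1.1 m/s = 1.818e+04 s = 0.2104 d.
C = 0.3702·exp(−0.32·0.2104) = 0.3702·0.9349 = 0.3461 mg/L.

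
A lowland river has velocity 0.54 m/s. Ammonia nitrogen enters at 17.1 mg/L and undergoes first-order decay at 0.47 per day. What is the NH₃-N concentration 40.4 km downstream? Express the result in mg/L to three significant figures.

11.4 mg/L

Travel time t = 40.4 km / 0.54 m/s = 4.04e+04/0.54 = 7.481e+04 s = 0.8659 d.
First-order decay: C = 17.1·exp(−0.47·0.8659) = 17.1·0.6657 = 11.38 mg/L.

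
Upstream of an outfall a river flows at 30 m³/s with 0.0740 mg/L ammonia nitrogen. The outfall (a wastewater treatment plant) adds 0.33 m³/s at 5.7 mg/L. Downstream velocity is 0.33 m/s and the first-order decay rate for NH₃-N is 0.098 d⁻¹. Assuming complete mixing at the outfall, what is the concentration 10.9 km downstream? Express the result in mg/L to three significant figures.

After complete mixing, C₀ = (0.33·5.7 + 30·0.074) / 30.33 = 0.1352 mg/L.
Travel time t = 1.09e+04 m / 0.33 m/s = 3.303e+04 s = 0.3823 d.
C = 0.1352·exp(−0.098·0.3823) = 0.1352·0.9632 = 0.1302 mg/L.

0.130 mg/L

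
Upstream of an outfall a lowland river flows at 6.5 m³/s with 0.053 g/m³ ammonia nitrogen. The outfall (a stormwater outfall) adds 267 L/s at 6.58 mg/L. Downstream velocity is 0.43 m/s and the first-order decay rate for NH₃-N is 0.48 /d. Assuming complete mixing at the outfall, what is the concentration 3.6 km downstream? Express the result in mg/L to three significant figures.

267 L/s = 0.267 m³/s.
After complete mixing, C₀ = (0.267·6.58 + 6.5·0.053) / 6.767 = 0.3105 mg/L.
Travel time t = 3600 m / 0.43 m/s = 8372 s = 0.0969 d.
C = 0.3105·exp(−0.48·0.0969) = 0.3105·0.9546 = 0.2964 mg/L.

0.296 mg/L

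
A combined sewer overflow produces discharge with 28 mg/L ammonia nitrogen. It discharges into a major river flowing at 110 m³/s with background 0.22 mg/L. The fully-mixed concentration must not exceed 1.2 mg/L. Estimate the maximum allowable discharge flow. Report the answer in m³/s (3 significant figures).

Mass balance at complete mixing: C_std·(Q_w + Q_r) = Q_w·C_e + Q_r·C_b.
Rearranging, Q_w = Q_r·(C_std − C_b)/(C_e − C_std) = 110·(1.2 − 0.22) / (28 − 1.2) = 4.022 m³/s.

4.02 m³/s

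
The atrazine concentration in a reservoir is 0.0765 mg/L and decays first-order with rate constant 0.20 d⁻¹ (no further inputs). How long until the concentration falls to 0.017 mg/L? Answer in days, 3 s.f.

7.52 d

t = ln(C₀/C)/k = ln(0.0765/0.017)/0.20 = 1.504/0.20 = 7.52 d.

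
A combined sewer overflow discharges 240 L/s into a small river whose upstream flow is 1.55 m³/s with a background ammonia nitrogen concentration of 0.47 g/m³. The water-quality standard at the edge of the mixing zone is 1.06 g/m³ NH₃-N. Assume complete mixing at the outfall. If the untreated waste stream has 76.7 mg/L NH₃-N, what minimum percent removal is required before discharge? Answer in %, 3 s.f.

93.7 %

240 L/s = 0.24 m³/s.
Mass balance: 1.06·1.79 = 0.24·Cₑ + 1.55·0.47.
Cₑ = (1.897 − 0.7285) / 0.24 = 4.87 mg/L.
Required removal = 1 − 4.87/76.7 = 93.65 %.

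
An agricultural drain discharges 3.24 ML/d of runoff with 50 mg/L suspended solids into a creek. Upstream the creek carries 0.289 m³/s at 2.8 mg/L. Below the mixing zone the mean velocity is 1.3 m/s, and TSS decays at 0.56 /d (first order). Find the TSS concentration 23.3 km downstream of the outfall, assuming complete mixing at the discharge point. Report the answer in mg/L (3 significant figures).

7.32 mg/L

3.24 ML/d = 0.0375 m³/s.
After complete mixing, C₀ = (0.0375·50 + 0.289·2.8) / 0.3265 = 8.221 mg/L.
Travel time t = 2.33e+04 m / 1.3 m/s = 1.792e+04 s = 0.2074 d.
C = 8.221·exp(−0.56·0.2074) = 8.221·0.8903 = 7.319 mg/L.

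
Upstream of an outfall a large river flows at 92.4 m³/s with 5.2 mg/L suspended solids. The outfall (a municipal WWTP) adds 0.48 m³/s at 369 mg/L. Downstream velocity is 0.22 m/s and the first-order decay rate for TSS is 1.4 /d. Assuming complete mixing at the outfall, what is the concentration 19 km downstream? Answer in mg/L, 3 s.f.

After complete mixing, C₀ = (0.48·369 + 92.4·5.2) / 92.88 = 7.08 mg/L.
Travel time t = 1.9e+04 m / 0.22 m/s = 8.636e+04 s = 0.9996 d.
C = 7.08·exp(−1.4·0.9996) = 7.08·0.2467 = 1.747 mg/L.

1.75 mg/L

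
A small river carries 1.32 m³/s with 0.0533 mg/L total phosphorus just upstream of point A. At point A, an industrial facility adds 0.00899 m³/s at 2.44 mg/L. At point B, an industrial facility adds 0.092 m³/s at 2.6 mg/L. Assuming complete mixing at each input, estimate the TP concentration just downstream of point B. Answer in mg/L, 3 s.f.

0.233 mg/L

After input A: C = (1.32·0.0533 + 0.00899·2.44) / 1.329 = 0.06944 mg/L.
After input B: C = (1.329·0.06944 + 0.092·2.6) / 1.421 = 0.2333 mg/L.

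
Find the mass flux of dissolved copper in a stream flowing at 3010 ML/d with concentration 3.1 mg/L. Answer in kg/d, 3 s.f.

9330 kg/d

3010 ML/d = 34.84 m³/s.
Mass flux = Q·C = 34.84 m³/s × 3.1 g/m³ = 108 g/s.
= 108 g/s × 86.4 = 9331 kg/d.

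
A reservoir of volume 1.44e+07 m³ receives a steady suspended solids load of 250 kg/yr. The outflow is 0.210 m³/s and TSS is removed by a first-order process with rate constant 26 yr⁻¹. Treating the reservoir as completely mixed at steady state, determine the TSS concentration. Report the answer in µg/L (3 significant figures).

Outflow Q = 0.210 m³/s × 3.156e+07 s/yr = 6.627e+06 m³/yr.
Steady-state CSTR mass balance: W = Q·C + k·V·C, so C = W/(Q + kV).
Q + kV = 6.627e+06 + 26·1.44e+07 = 3.81e+08 m³/yr.
C = 250/3.81e+08 = 6.561e-07 kg/m³ = 0.0006561 mg/L = 0.6561 µg/L.

0.656 µg/L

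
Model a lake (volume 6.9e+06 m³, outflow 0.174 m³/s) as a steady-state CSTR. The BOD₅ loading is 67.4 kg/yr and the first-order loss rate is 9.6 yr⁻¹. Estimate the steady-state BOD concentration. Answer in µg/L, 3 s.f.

0.940 µg/L

Outflow Q = 0.174 m³/s × 3.156e+07 s/yr = 5.491e+06 m³/yr.
Steady-state CSTR mass balance: W = Q·C + k·V·C, so C = W/(Q + kV).
Q + kV = 5.491e+06 + 9.6·6.9e+06 = 7.173e+07 m³/yr.
C = 67.4/7.173e+07 = 9.396e-07 kg/m³ = 0.0009396 mg/L = 0.9396 µg/L.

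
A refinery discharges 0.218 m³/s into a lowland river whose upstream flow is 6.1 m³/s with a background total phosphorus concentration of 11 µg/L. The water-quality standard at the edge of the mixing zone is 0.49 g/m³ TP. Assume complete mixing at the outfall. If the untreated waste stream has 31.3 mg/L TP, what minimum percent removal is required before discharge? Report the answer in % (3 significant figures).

11 µg/L = 0.011 mg/L.
Mass balance: 0.49·6.318 = 0.218·Cₑ + 6.1·0.011.
Cₑ = (3.096 − 0.0671) / 0.218 = 13.89 mg/L.
Required removal = 1 − 13.89/31.3 = 55.61 %.

55.6 %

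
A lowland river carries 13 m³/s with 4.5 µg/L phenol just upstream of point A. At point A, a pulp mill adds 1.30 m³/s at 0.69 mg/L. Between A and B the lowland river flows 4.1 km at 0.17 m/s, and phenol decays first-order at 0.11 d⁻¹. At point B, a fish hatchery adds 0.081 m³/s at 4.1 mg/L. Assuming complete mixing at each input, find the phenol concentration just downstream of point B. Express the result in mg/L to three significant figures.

4.5 µg/L = 0.0045 mg/L.
After input A: C = (13·0.0045 + 1.3·0.69) / 14.3 = 0.06682 mg/L.
Over the 4.1 km reach to input B (t = 2.412e+04 s = 0.2791 d), decay gives C = 0.06682·exp(−0.11·0.2791) = 0.0648 mg/L.
After input B: C = (14.3·0.0648 + 0.081·4.1) / 14.38 = 0.08753 mg/L.

0.0875 mg/L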